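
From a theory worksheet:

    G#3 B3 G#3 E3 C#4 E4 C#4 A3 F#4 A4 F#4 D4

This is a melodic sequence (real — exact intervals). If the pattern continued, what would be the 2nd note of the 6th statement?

C6

The unit is 4 notes. Position-2 pitches of the 3 shown cells: B3, E4, A4.
Each moves up a 4th. Continuing: D5 → G5 → C6.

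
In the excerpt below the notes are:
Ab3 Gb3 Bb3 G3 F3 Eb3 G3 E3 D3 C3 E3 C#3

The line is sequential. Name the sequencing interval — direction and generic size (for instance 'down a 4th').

down a 3rd

With a 4-note motive the entries are Ab3, F3, D3, each down a 3rd from the previous.
Ab3 to F3 is down a 3rd.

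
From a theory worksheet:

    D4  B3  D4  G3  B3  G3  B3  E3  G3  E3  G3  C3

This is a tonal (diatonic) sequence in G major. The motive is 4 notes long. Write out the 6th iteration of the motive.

A2 F#2 A2 D2

With a 4-note motive the entries are D4, B3, G3, each down a 3rd from the previous.
Continuing the starts: E3 → C3 → A2.
From A2 the diatonic shape gives A2 F#2 A2 D2.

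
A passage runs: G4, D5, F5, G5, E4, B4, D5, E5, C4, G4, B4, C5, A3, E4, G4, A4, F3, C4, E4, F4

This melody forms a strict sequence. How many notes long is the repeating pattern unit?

There are 20 notes; a 4-note unit gives 5 cells:
G4 D5 F5 G5 | E4 B4 D5 E5 | C4 G4 B4 C5 | A3 E4 G4 A4 | F3 C4 E4 F4
Each cell is the previous one down a 3rd — so the unit is 4 notes.

4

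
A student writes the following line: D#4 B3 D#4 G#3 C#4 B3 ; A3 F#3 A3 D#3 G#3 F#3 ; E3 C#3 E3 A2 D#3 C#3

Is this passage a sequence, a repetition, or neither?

Each 6-note cell is the previous one transposed down a 4th.

sequence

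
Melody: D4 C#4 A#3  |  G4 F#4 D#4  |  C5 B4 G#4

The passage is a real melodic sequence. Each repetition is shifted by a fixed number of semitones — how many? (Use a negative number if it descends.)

5

Taking 3-note groups, the heads are D4, G4, C5: the pattern moves up a 4th.
D4→G4 is 67 − 62 = 5 semitones.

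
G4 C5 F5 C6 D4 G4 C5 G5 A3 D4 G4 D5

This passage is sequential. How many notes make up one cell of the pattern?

4

There are 12 notes; a 4-note unit gives 3 cells:
G4 C5 F5 C6 | D4 G4 C5 G5 | A3 D4 G4 D5
Each cell is the previous one down a 4th — so the unit is 4 notes.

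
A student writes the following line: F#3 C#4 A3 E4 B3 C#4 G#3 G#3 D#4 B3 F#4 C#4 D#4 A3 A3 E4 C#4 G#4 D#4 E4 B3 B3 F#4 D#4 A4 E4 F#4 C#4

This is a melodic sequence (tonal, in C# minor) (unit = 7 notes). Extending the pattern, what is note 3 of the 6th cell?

The unit is 7 notes. Position-3 pitches of the 4 shown cells: A3, B3, C#4, D#4.
Carrying that up a 2nd forward: E4 → F#4.

F#4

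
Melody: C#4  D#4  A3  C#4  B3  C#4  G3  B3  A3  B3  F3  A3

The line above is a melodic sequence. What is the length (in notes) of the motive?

Try groups of 4 (3 cells in 12 notes):
C#4 D#4 A3 C#4 | B3 C#4 G3 B3 | A3 B3 F3 A3
Every group is a transposition down a 2nd of the one before; no shorter unit works.

4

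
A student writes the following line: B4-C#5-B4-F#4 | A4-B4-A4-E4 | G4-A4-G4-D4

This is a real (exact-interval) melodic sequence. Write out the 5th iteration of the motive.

Eb4 F4 Eb4 Bb3

Unit = 4 notes; the statements start on B4, A4, G4, moving down a 2nd each time.
Extending down a 2nd: F4 → Eb4.
So cell 5 is Eb4 F4 Eb4 Bb3.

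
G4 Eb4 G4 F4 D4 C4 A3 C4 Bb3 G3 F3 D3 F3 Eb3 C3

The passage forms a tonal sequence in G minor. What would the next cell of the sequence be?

The 5-note cells begin on G4, C4, F3 — each down a 5th from the last.
So cell 4 is Bb2 G2 Bb2 A2 F2.

Bb2 G2 Bb2 A2 F2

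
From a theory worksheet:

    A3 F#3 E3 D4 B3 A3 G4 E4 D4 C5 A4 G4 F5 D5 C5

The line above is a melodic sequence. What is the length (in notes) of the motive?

Try groups of 3 (5 cells in 15 notes):
A3 F#3 E3 | D4 B3 A3 | G4 E4 D4 | C5 A4 G4 | F5 D5 C5
Each cell is the previous one up a 4th — so the unit is 3 notes.

3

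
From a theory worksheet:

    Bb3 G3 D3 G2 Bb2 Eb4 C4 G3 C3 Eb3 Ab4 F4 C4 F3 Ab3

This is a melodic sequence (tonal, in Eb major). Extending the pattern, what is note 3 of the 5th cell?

Bb4

Grouping in 5s, the 3rd note of each cell is D3, G3, C4.
Each moves up a 4th. Continuing: F4 → Bb4.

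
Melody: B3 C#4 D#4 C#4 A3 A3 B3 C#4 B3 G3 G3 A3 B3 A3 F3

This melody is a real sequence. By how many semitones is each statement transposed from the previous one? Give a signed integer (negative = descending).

Unit = 5 notes; the statements start on B3, A3, G3, moving down a 2nd each time.
Counting half-steps from B3 to A3: -2.

-2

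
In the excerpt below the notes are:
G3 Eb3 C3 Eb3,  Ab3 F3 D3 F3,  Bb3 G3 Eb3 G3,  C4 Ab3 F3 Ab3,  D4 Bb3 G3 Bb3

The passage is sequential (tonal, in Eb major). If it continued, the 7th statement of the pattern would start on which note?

With a 4-note motive the entries are G3, Ab3, Bb3, C4, D4, each up a 2nd from the previous.
Continuing: Eb4 → F4. Statement 7 starts on F4.

F4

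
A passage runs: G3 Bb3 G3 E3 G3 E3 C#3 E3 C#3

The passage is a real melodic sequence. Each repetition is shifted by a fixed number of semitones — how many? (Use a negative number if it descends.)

-3

Unit = 3 notes; the statements start on G3, E3, C#3, moving down a 3rd each time.
G3 to E3 spans -3 semitones.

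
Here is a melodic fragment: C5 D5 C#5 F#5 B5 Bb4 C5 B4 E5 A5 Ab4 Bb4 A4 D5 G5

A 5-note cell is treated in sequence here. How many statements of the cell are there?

15 notes in groups of 5 gives 15/5 = 3 statements.
Starts: C5, Bb4, Ab4 — each down a 2nd.

3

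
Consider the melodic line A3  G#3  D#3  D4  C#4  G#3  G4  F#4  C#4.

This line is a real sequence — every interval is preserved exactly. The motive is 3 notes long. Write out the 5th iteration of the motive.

F5 E5 B4

Taking 3-note groups, the heads are A3, D4, G4: the pattern moves up a 4th.
Extending up a 4th: C5 → F5.
Statement 5 starts on F5 and keeps the same exact contour: F5 E5 B4.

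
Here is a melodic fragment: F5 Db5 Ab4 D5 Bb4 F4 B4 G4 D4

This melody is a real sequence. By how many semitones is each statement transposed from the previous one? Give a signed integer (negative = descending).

-3

With a 3-note motive the entries are F5, D5, B4, each down a 3rd from the previous.
F5 to D5 spans -3 semitones.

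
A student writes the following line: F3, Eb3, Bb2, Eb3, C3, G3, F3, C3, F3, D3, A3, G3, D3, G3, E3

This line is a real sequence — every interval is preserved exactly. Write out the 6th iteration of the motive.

The 5-note cells begin on F3, G3, A3 — each up a 2nd from the last.
Extending up a 2nd: B3 → C#4 → D#4.
From D#4 the exact shape gives D#4 C#4 G#3 C#4 A#3.

D#4 C#4 G#3 C#4 A#3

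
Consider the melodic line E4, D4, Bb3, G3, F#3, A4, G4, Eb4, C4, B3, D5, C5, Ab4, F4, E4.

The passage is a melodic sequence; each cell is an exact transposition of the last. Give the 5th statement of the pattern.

C6 Bb5 Gb5 Eb5 D5

With a 5-note motive the entries are E4, A4, D5, each up a 4th from the previous.
Carrying on: G5 → C6.
So cell 5 is C6 Bb5 Gb5 Eb5 D5.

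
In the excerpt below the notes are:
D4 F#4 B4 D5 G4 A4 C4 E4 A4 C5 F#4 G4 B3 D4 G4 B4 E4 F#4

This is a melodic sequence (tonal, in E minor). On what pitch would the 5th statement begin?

The 6-note cells begin on D4, C4, B3 — each down a 2nd from the last.
Extending the heads down a 2nd: A3 → G3.

G3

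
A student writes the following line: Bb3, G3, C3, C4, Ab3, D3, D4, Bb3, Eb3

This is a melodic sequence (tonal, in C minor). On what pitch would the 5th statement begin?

F4

The 3-note cells begin on Bb3, C4, D4 — each up a 2nd from the last.
Extending the heads up a 2nd: Eb4 → F4.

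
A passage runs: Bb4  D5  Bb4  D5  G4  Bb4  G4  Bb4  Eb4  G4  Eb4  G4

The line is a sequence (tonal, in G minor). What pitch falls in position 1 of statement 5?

The unit is 4 notes. Position-1 pitches of the 3 shown cells: Bb4, G4, Eb4.
Each moves down a 3rd. Continuing: C4 → A3.

A3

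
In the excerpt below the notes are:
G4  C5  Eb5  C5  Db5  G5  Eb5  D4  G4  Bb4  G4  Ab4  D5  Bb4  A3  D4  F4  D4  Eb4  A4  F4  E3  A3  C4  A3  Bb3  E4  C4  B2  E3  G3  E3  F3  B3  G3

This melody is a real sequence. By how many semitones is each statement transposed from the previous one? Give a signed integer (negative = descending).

Taking 7-note groups, the heads are G4, D4, A3, E3, B2: the pattern moves down a 4th.
G4 to D4 spans -5 semitones.

-5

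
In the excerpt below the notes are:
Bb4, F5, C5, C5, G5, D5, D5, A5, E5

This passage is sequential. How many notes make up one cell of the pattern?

3

Try groups of 3 (3 cells in 9 notes):
Bb4 F5 C5 | C5 G5 D5 | D5 A5 E5
Each cell is the previous one up a 2nd — so the unit is 3 notes.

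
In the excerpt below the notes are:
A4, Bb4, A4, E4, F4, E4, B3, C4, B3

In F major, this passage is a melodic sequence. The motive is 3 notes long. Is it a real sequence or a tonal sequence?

real

Each cell has the same semitone pattern (1, -1) — intervals are preserved exactly.
And B3 lies outside F major, so the sequence is real rather than tonal.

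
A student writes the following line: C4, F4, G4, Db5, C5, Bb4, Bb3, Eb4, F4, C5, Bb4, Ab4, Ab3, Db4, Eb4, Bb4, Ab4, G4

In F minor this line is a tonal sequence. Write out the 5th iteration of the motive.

Taking 6-note groups, the heads are C4, Bb3, Ab3: the pattern moves down a 2nd.
Carrying on: G3 → F3.
Statement 5 starts on F3 and keeps the same diatonic contour: F3 Bb3 C4 G4 F4 Eb4.

F3 Bb3 C4 G4 F4 Eb4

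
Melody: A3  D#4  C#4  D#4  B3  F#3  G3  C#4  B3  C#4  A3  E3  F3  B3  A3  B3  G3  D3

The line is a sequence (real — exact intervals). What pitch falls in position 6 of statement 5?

Grouping in 6s, the 6th note of each cell is F#3, E3, D3.
Carrying that down a 2nd forward: C3 → Bb2.

Bb2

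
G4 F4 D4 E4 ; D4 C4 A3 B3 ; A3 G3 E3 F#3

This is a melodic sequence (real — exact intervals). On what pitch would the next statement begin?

E3

Taking 4-note groups, the heads are G4, D4, A3: the pattern moves down a 4th.
One more step down a 4th gives E3.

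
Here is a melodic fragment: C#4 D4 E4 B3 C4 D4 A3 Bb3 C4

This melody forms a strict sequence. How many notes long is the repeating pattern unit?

9 notes total. Splitting into 3 groups of 3:
C#4 D4 E4 | B3 C4 D4 | A3 Bb3 C4
That's a consistent down a 2nd shift per cell, and no other grouping gives one.

3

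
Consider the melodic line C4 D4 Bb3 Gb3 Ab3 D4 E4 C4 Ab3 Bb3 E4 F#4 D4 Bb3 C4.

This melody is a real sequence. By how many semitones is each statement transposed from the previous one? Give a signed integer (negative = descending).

2

The 5-note cells begin on C4, D4, E4 — each up a 2nd from the last.
C4 to D4 spans +2 semitones.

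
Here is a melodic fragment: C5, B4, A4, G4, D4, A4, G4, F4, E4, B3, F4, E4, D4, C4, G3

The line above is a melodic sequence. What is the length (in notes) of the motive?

15 notes total. Splitting into 3 groups of 5:
C5 B4 A4 G4 D4 | A4 G4 F4 E4 B3 | F4 E4 D4 C4 G3
Every group is a transposition down a 3rd of the one before; no shorter unit works.

5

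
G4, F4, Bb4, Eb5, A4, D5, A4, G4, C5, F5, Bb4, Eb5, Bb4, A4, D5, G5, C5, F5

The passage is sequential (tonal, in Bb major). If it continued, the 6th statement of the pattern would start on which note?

Eb5

The 6-note cells begin on G4, A4, Bb4 — each up a 2nd from the last.
Continuing: C5 → D5 → Eb5. Statement 6 starts on Eb5.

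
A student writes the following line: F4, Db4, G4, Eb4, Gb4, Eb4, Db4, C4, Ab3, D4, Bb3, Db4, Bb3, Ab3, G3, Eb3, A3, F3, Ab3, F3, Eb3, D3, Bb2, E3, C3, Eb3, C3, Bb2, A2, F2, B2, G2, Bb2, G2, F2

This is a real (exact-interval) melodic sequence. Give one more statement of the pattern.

E2 C2 F#2 D2 F2 D2 C2

Taking 7-note groups, the heads are F4, C4, G3, D3, A2: the pattern moves down a 4th.
So cell 6 is E2 C2 F#2 D2 F2 D2 C2.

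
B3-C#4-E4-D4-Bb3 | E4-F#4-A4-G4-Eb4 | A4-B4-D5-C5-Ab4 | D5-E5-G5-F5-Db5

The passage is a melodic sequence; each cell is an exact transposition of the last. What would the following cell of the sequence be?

Unit = 5 notes; the statements start on B3, E4, A4, D5, moving up a 4th each time.
Statement 5 starts on G5 and keeps the same exact contour: G5 A5 C6 Bb5 Gb5.

G5 A5 C6 Bb5 Gb5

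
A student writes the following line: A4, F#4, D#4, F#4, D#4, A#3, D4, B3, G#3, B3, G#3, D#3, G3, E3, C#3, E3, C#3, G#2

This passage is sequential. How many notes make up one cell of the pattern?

6

There are 18 notes; a 6-note unit gives 3 cells:
A4 F#4 D#4 F#4 D#4 A#3 | D4 B3 G#3 B3 G#3 D#3 | G3 E3 C#3 E3 C#3 G#2
Every group is a transposition down a 5th of the one before; no shorter unit works.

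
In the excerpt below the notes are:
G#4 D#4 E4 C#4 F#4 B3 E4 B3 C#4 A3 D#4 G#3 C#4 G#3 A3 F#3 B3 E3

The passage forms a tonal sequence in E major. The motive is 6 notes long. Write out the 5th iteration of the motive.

The 6-note cells begin on G#4, E4, C#4 — each down a 3rd from the last.
Carrying on: A3 → F#3.
Statement 5 starts on F#3 and keeps the same diatonic contour: F#3 C#3 D#3 B2 E3 A2.

F#3 C#3 D#3 B2 E3 A2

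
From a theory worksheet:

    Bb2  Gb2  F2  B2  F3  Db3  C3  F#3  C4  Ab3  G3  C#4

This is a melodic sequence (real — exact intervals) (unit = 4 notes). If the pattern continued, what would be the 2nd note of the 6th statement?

F5

The unit is 4 notes. Position-2 pitches of the 3 shown cells: Gb2, Db3, Ab3.
Carrying that up a 5th forward: Eb4 → Bb4 → F5.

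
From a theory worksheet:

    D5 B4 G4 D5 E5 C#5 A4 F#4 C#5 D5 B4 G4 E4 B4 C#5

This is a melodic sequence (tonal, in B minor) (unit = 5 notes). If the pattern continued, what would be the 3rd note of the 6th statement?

Grouping in 5s, the 3rd note of each cell is G4, F#4, E4.
Each moves down a 2nd. Continuing: D4 → C#4 → B3.

B3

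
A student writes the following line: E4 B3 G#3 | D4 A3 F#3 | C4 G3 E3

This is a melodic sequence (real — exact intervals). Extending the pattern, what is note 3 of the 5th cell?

C3

The unit is 3 notes. Position-3 pitches of the 3 shown cells: G#3, F#3, E3.
Carrying that down a 2nd forward: D3 → C3.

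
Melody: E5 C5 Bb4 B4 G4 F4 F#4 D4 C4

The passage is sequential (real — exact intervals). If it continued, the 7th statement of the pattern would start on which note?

A#2

With a 3-note motive the entries are E5, B4, F#4, each down a 4th from the previous.
Continuing: C#4 → G#3 → D#3 → A#2. Statement 7 starts on A#2.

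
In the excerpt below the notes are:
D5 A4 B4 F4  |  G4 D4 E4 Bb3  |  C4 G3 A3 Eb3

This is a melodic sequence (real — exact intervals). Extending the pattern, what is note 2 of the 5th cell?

Grouping in 4s, the 2nd note of each cell is A4, D4, G3.
Extending down a 5th: C3 → F2.

F2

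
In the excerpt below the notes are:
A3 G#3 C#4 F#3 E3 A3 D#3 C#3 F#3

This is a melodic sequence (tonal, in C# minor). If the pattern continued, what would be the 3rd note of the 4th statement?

Grouping in 3s, the 3rd note of each cell is C#4, A3, F#3.
Each moves down a 3rd; the next is D#3.

D#3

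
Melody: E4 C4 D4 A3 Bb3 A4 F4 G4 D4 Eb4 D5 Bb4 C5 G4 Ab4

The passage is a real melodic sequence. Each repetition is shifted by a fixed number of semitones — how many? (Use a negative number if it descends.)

5

With a 5-note motive the entries are E4, A4, D5, each up a 4th from the previous.
E4→A4 is 69 − 64 = 5 semitones.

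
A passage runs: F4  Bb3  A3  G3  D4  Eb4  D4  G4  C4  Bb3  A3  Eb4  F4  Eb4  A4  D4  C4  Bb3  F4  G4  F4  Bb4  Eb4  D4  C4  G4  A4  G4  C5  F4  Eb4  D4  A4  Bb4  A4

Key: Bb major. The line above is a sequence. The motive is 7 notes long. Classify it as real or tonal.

tonal

Every note is diatonic to Bb major.
Cell 1 has -1 semitones from note 2 to 3, but cell 2 has -2 — the interval quality changes while the contour stays the same, which is the hallmark of a tonal sequence.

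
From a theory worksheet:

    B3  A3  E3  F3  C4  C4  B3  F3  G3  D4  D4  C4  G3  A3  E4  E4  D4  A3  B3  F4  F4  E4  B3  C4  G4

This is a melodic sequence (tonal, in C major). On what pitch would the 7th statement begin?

A4

With a 5-note motive the entries are B3, C4, D4, E4, F4, each up a 2nd from the previous.
Extending the heads up a 2nd: G4 → A4.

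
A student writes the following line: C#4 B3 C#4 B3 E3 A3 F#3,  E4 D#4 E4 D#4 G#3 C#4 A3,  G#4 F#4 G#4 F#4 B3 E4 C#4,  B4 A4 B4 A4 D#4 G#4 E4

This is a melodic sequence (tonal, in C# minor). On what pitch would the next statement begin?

Taking 7-note groups, the heads are C#4, E4, G#4, B4: the pattern moves up a 3rd.
One more step up a 3rd gives D#5.

D#5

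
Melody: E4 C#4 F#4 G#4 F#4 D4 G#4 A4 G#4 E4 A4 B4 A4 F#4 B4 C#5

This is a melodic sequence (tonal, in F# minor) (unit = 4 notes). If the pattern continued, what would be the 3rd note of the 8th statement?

F#5

The unit is 4 notes. Position-3 pitches of the 4 shown cells: F#4, G#4, A4, B4.
Each moves up a 2nd. Continuing: C#5 → D5 → E5 → F#5.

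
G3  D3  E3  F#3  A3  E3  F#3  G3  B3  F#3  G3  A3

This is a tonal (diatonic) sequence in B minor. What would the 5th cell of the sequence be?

D4 A3 B3 C#4

Unit = 4 notes; the statements start on G3, A3, B3, moving up a 2nd each time.
Carrying on: C#4 → D4.
Statement 5 starts on D4 and keeps the same diatonic contour: D4 A3 B3 C#4.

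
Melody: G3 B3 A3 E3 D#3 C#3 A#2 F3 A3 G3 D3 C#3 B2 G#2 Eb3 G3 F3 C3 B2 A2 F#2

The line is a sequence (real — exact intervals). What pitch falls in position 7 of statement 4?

E2

With 7-note cells, note 7 of each statement runs A#2, G#2, F#2.
One more down a 2nd gives E2.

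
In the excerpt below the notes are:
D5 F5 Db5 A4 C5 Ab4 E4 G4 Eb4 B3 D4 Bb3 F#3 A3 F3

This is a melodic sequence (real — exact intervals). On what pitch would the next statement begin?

The 3-note cells begin on D5, A4, E4, B3, F#3 — each down a 4th from the last.
The next head, down a 4th from F#3, is C#3.

C#3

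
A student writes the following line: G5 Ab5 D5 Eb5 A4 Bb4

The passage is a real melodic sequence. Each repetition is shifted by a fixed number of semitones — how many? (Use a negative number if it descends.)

-5

The 2-note cells begin on G5, D5, A4 — each down a 4th from the last.
Counting half-steps from G5 to D5: -5.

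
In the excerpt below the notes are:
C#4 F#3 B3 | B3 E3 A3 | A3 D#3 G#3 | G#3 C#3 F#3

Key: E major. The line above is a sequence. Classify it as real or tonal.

tonal

Every note is diatonic to E major.
Cell 1 has -7 semitones from note 1 to 2, but cell 3 has -6 — the interval quality changes while the contour stays the same, which is the hallmark of a tonal sequence.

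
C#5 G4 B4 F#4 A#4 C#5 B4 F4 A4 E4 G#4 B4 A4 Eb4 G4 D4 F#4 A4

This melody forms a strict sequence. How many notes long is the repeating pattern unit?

6

18 notes total. Splitting into 3 groups of 6:
C#5 G4 B4 F#4 A#4 C#5 | B4 F4 A4 E4 G#4 B4 | A4 Eb4 G4 D4 F#4 A4
That's a consistent down a 2nd shift per cell, and no other grouping gives one.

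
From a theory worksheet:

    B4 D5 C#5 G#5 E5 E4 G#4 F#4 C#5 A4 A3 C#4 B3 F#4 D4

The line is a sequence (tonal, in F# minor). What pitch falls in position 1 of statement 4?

With 5-note cells, note 1 of each statement runs B4, E4, A3.
One more down a 5th gives D3.

D3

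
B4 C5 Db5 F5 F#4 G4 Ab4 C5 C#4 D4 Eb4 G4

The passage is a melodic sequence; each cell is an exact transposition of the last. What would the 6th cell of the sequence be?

With a 4-note motive the entries are B4, F#4, C#4, each down a 4th from the previous.
Extending down a 4th: G#3 → D#3 → A#2.
From A#2 the exact shape gives A#2 B2 C3 E3.

A#2 B2 C3 E3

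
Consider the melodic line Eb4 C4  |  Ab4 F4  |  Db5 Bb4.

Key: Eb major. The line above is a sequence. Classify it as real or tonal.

Each cell has the same semitone pattern (-3,) — intervals are preserved exactly.
And Db5 lies outside Eb major, so the sequence is real rather than tonal.

real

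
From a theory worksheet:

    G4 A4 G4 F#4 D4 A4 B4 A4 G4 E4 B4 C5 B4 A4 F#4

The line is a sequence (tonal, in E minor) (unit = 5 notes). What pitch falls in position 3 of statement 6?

The unit is 5 notes. Position-3 pitches of the 3 shown cells: G4, A4, B4.
Extending up a 2nd: C5 → D5 → E5.

E5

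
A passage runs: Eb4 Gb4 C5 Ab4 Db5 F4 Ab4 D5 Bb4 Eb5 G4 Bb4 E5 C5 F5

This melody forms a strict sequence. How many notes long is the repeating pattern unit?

5

15 notes total. Splitting into 3 groups of 5:
Eb4 Gb4 C5 Ab4 Db5 | F4 Ab4 D5 Bb4 Eb5 | G4 Bb4 E5 C5 F5
Each cell is the previous one up a 2nd — so the unit is 5 notes.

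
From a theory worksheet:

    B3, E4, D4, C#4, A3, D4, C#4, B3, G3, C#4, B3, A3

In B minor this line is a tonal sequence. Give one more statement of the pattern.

F#3 B3 A3 G3

Taking 4-note groups, the heads are B3, A3, G3: the pattern moves down a 2nd.
Statement 4 starts on F#3 and keeps the same diatonic contour: F#3 B3 A3 G3.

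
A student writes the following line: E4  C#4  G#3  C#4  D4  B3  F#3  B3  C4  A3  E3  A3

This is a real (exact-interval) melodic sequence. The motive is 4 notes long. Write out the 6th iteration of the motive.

Gb3 Eb3 Bb2 Eb3

Unit = 4 notes; the statements start on E4, D4, C4, moving down a 2nd each time.
Carrying on: Bb3 → Ab3 → Gb3.
So cell 6 is Gb3 Eb3 Bb2 Eb3.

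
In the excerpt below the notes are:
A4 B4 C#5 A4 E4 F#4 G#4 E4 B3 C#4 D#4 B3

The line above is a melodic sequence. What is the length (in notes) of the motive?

4

12 notes total. Splitting into 3 groups of 4:
A4 B4 C#5 A4 | E4 F#4 G#4 E4 | B3 C#4 D#4 B3
Every group is a transposition down a 4th of the one before; no shorter unit works.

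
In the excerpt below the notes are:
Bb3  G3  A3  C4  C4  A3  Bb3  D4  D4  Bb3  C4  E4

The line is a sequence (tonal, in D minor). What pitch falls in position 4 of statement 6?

Grouping in 4s, the 4th note of each cell is C4, D4, E4.
Extending up a 2nd: F4 → G4 → A4.

A4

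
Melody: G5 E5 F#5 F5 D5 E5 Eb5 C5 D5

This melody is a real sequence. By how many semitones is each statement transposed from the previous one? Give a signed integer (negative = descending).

Taking 3-note groups, the heads are G5, F5, Eb5: the pattern moves down a 2nd.
G5 to F5 spans -2 semitones.

-2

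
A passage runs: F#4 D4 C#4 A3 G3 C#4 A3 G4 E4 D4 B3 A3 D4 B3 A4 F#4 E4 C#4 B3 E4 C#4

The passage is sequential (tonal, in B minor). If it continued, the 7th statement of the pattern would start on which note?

With a 7-note motive the entries are F#4, G4, A4, each up a 2nd from the previous.
Continuing: B4 → C#5 → D5 → E5. Statement 7 starts on E5.

E5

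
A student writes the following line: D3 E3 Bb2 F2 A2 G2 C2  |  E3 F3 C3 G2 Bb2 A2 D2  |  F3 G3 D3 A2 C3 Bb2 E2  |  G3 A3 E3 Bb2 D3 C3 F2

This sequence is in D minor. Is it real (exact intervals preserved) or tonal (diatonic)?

tonal

Every note is diatonic to D minor.
Cell 1 has +2 semitones from note 1 to 2, but cell 2 has +1 — the interval quality changes while the contour stays the same, which is the hallmark of a tonal sequence.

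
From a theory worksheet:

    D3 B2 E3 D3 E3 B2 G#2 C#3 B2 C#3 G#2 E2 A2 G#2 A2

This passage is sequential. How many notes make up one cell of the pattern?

5

15 notes total. Splitting into 3 groups of 5:
D3 B2 E3 D3 E3 | B2 G#2 C#3 B2 C#3 | G#2 E2 A2 G#2 A2
That's a consistent down a 3rd shift per cell, and no other grouping gives one.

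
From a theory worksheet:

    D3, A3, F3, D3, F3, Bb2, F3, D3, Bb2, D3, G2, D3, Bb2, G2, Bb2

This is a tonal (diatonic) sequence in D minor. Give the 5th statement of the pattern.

C2 G2 E2 C2 E2

The 5-note cells begin on D3, Bb2, G2 — each down a 3rd from the last.
Continuing the starts: E2 → C2.
From C2 the diatonic shape gives C2 G2 E2 C2 E2.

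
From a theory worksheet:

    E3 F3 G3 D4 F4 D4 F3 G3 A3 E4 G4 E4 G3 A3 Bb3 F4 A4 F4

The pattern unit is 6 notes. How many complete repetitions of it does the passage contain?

3

18 notes in groups of 6 gives 18/6 = 3 statements.
Starts: E3, F3, G3 — each up a 2nd.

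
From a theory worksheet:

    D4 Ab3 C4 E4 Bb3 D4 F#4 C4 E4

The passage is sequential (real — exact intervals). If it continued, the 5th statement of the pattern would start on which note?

With a 3-note motive the entries are D4, E4, F#4, each up a 2nd from the previous.
Continuing: G#4 → A#4. Statement 5 starts on A#4.

A#4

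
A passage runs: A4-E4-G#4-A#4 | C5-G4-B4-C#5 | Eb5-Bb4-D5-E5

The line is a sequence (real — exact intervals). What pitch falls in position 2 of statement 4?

The unit is 4 notes. Position-2 pitches of the 3 shown cells: E4, G4, Bb4.
One more up a 3rd gives Db5.

Db5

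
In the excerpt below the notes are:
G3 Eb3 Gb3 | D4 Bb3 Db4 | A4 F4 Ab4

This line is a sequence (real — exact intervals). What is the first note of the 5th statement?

The 3-note cells begin on G3, D4, A4 — each up a 5th from the last.
Extending the heads up a 5th: E5 → B5.

B5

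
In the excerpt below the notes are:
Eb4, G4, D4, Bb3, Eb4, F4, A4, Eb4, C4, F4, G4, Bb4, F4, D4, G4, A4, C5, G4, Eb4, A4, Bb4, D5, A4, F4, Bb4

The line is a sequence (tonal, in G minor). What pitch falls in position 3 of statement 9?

Eb5

The unit is 5 notes. Position-3 pitches of the 5 shown cells: D4, Eb4, F4, G4, A4.
Extending up a 2nd: Bb4 → C5 → D5 → Eb5.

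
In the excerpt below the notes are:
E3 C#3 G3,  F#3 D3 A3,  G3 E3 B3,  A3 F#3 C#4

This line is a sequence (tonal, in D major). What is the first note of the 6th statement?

The 3-note cells begin on E3, F#3, G3, A3 — each up a 2nd from the last.
Extending the heads up a 2nd: B3 → C#4.

C#4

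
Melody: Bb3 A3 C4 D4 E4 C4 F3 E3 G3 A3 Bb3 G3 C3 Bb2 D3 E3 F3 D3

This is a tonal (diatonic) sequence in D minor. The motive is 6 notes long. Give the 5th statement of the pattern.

The 6-note cells begin on Bb3, F3, C3 — each down a 4th from the last.
Carrying on: G2 → D2.
From D2 the diatonic shape gives D2 C2 E2 F2 G2 E2.

D2 C2 E2 F2 G2 E2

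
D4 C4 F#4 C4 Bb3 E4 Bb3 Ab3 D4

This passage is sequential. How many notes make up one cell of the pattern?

9 notes total. Splitting into 3 groups of 3:
D4 C4 F#4 | C4 Bb3 E4 | Bb3 Ab3 D4
Every group is a transposition down a 2nd of the one before; no shorter unit works.

3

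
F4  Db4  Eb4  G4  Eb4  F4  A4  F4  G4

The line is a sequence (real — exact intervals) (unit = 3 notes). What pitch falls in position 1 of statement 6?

Grouping in 3s, the 1st note of each cell is F4, G4, A4.
Extending up a 2nd: B4 → C#5 → D#5.

D#5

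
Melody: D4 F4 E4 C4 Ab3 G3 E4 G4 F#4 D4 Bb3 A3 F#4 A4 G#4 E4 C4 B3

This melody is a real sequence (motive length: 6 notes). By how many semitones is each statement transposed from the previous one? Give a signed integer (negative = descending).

2

The 6-note cells begin on D4, E4, F#4 — each up a 2nd from the last.
D4→E4 is 64 − 62 = 2 semitones.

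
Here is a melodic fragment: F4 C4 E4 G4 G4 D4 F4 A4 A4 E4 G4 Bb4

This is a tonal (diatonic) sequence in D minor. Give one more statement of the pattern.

Bb4 F4 A4 C5

With a 4-note motive the entries are F4, G4, A4, each up a 2nd from the previous.
Statement 4 starts on Bb4 and keeps the same diatonic contour: Bb4 F4 A4 C5.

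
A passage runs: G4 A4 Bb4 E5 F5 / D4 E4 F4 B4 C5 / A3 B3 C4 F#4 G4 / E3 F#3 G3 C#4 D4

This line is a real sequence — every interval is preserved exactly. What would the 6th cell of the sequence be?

Taking 5-note groups, the heads are G4, D4, A3, E3: the pattern moves down a 4th.
Carrying on: B2 → F#2.
Statement 6 starts on F#2 and keeps the same exact contour: F#2 G#2 A2 D#3 E3.

F#2 G#2 A2 D#3 E3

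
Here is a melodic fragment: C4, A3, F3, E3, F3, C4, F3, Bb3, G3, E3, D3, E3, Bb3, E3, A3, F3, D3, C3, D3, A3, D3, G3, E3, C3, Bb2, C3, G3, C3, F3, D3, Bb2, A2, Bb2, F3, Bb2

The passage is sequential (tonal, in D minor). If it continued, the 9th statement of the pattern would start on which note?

Bb2

Unit = 7 notes; the statements start on C4, Bb3, A3, G3, F3, moving down a 2nd each time.
Extending the heads down a 2nd: E3 → D3 → C3 → Bb2.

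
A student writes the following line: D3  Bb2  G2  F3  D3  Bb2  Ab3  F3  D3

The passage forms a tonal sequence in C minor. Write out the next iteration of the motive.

Unit = 3 notes; the statements start on D3, F3, Ab3, moving up a 3rd each time.
From C4 the diatonic shape gives C4 Ab3 F3.

C4 Ab3 F3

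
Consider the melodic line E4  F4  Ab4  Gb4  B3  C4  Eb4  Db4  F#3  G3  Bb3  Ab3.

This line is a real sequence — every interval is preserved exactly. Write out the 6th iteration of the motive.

Taking 4-note groups, the heads are E4, B3, F#3: the pattern moves down a 4th.
Extending down a 4th: C#3 → G#2 → D#2.
So cell 6 is D#2 E2 G2 F2.

D#2 E2 G2 F2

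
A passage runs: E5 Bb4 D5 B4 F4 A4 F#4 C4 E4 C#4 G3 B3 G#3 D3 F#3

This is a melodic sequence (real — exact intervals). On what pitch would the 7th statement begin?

A#2

With a 3-note motive the entries are E5, B4, F#4, C#4, G#3, each down a 4th from the previous.
Extending the heads down a 4th: D#3 → A#2.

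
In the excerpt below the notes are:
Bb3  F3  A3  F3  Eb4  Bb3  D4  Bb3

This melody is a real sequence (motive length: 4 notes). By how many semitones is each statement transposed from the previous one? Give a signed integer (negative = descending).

With a 4-note motive the entries are Bb3, Eb4, each up a 4th from the previous.
Bb3 to Eb4 spans +5 semitones.

5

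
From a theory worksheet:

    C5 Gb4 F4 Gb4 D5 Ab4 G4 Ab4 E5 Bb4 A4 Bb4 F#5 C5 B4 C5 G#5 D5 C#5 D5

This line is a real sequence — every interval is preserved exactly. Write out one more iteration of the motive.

The 4-note cells begin on C5, D5, E5, F#5, G#5 — each up a 2nd from the last.
Statement 6 starts on A#5 and keeps the same exact contour: A#5 E5 D#5 E5.

A#5 E5 D#5 E5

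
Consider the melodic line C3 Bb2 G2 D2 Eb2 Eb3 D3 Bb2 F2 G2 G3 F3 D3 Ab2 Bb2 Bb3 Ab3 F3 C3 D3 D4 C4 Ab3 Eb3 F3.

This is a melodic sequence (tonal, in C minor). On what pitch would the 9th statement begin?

Taking 5-note groups, the heads are C3, Eb3, G3, Bb3, D4: the pattern moves up a 3rd.
Extending the heads up a 3rd: F4 → Ab4 → C5 → Eb5.

Eb5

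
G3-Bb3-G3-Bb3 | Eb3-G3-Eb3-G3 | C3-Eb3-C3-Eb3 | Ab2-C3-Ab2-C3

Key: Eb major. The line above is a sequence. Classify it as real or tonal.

Every note is diatonic to Eb major.
Cell 1 has +3 semitones from note 1 to 2, but cell 2 has +4 — the interval quality changes while the contour stays the same, which is the hallmark of a tonal sequence.

tonal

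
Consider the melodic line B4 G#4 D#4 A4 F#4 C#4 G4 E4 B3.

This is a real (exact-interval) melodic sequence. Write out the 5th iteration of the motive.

Eb4 C4 G3

Unit = 3 notes; the statements start on B4, A4, G4, moving down a 2nd each time.
Continuing the starts: F4 → Eb4.
Statement 5 starts on Eb4 and keeps the same exact contour: Eb4 C4 G3.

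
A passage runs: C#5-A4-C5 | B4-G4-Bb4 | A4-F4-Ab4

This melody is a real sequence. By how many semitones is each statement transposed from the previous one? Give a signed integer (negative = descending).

Unit = 3 notes; the statements start on C#5, B4, A4, moving down a 2nd each time.
C#5→B4 is 71 − 73 = -2 semitones.

-2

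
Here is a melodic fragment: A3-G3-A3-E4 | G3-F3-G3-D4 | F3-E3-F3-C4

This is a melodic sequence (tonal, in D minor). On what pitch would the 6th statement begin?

With a 4-note motive the entries are A3, G3, F3, each down a 2nd from the previous.
Extending the heads down a 2nd: E3 → D3 → C3.

C3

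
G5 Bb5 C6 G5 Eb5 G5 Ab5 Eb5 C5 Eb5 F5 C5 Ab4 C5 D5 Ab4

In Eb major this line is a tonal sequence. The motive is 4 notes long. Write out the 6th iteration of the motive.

The 4-note cells begin on G5, Eb5, C5, Ab4 — each down a 3rd from the last.
Carrying on: F4 → D4.
Statement 6 starts on D4 and keeps the same diatonic contour: D4 F4 G4 D4.

D4 F4 G4 D4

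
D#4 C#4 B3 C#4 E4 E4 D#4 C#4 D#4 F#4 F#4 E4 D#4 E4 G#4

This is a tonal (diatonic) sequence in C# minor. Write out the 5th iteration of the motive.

Taking 5-note groups, the heads are D#4, E4, F#4: the pattern moves up a 2nd.
Continuing the starts: G#4 → A4.
So cell 5 is A4 G#4 F#4 G#4 B4.

A4 G#4 F#4 G#4 B4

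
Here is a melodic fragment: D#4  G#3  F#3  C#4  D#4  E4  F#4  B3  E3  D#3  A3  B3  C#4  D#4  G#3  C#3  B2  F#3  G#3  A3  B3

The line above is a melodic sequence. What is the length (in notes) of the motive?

7

There are 21 notes; a 7-note unit gives 3 cells:
D#4 G#3 F#3 C#4 D#4 E4 F#4 | B3 E3 D#3 A3 B3 C#4 D#4 | G#3 C#3 B2 F#3 G#3 A3 B3
That's a consistent down a 3rd shift per cell, and no other grouping gives one.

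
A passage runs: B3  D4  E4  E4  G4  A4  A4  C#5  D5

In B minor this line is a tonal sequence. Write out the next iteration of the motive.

With a 3-note motive the entries are B3, E4, A4, each up a 4th from the previous.
So cell 4 is D5 F#5 G5.

D5 F#5 G5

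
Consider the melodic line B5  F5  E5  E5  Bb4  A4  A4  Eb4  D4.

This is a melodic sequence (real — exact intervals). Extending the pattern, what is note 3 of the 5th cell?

C3

Grouping in 3s, the 3rd note of each cell is E5, A4, D4.
Extending down a 5th: G3 → C3.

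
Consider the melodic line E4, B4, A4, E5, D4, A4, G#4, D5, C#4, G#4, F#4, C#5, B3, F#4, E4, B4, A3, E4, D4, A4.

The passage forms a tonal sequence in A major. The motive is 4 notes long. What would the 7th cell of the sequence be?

F#3 C#4 B3 F#4

The 4-note cells begin on E4, D4, C#4, B3, A3 — each down a 2nd from the last.
Carrying on: G#3 → F#3.
From F#3 the diatonic shape gives F#3 C#4 B3 F#4.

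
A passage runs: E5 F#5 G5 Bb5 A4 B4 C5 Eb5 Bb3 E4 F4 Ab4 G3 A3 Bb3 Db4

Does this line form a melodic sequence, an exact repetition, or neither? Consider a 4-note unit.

neither

Note 1 of cell 3 is Bb3; if this were a sequence it would be D4. No unit length gives a consistent transposition pattern.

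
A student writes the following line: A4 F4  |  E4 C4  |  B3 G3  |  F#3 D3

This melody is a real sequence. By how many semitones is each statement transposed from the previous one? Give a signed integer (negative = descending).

-5

Unit = 2 notes; the statements start on A4, E4, B3, F#3, moving down a 4th each time.
Counting half-steps from A4 to E4: -5.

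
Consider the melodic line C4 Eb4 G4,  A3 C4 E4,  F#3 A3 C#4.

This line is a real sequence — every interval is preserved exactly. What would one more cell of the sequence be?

D#3 F#3 A#3

With a 3-note motive the entries are C4, A3, F#3, each down a 3rd from the previous.
So cell 4 is D#3 F#3 A#3.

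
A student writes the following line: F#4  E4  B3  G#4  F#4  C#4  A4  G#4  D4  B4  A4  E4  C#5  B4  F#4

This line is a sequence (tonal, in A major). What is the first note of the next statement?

D5

Unit = 3 notes; the statements start on F#4, G#4, A4, B4, C#5, moving up a 2nd each time.
The next head, up a 2nd from C#5, is D5.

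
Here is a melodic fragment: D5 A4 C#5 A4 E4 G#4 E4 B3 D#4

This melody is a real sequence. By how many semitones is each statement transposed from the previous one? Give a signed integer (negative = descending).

Taking 3-note groups, the heads are D5, A4, E4: the pattern moves down a 4th.
D5→A4 is 69 − 74 = -5 semitones.

-5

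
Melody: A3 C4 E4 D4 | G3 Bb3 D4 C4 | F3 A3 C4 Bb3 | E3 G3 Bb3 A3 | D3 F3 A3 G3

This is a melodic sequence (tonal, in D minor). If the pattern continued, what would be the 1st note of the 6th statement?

The unit is 4 notes. Position-1 pitches of the 5 shown cells: A3, G3, F3, E3, D3.
Each moves down a 2nd; the next is C3.

C3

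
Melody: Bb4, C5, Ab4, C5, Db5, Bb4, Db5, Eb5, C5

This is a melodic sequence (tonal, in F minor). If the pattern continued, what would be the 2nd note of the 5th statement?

G5

The unit is 3 notes. Position-2 pitches of the 3 shown cells: C5, Db5, Eb5.
Each moves up a 2nd. Continuing: F5 → G5.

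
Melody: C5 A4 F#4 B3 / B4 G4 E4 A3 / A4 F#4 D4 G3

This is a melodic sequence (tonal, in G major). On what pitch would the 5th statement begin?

F#4

Unit = 4 notes; the statements start on C5, B4, A4, moving down a 2nd each time.
Continuing: G4 → F#4. Statement 5 starts on F#4.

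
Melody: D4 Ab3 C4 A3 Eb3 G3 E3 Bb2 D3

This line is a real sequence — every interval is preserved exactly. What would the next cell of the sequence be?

B2 F2 A2

The 3-note cells begin on D4, A3, E3 — each down a 4th from the last.
From B2 the exact shape gives B2 F2 A2.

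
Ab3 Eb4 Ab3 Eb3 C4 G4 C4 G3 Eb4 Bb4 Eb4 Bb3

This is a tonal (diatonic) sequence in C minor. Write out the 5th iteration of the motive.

The 4-note cells begin on Ab3, C4, Eb4 — each up a 3rd from the last.
Extending up a 3rd: G4 → Bb4.
From Bb4 the diatonic shape gives Bb4 F5 Bb4 F4.

Bb4 F5 Bb4 F4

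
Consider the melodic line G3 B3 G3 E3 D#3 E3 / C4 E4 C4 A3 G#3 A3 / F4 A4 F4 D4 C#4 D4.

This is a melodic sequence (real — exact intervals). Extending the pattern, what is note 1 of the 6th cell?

Ab5

With 6-note cells, note 1 of each statement runs G3, C4, F4.
Carrying that up a 4th forward: Bb4 → Eb5 → Ab5.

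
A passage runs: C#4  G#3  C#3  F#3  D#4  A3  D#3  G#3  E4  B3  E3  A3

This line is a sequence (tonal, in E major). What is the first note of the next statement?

Taking 4-note groups, the heads are C#4, D#4, E4: the pattern moves up a 2nd.
The next head, up a 2nd from E4, is F#4.

F#4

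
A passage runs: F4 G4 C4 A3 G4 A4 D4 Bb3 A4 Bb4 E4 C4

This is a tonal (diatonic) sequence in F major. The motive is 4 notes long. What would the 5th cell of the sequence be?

Taking 4-note groups, the heads are F4, G4, A4: the pattern moves up a 2nd.
Extending up a 2nd: Bb4 → C5.
So cell 5 is C5 D5 G4 E4.

C5 D5 G4 E4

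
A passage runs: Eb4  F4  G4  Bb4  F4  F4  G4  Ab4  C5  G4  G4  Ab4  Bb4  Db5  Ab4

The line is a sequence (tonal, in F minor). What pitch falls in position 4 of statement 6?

Grouping in 5s, the 4th note of each cell is Bb4, C5, Db5.
Each moves up a 2nd. Continuing: Eb5 → F5 → G5.

G5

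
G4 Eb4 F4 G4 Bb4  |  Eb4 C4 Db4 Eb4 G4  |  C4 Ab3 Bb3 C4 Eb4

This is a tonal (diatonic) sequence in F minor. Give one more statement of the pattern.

Unit = 5 notes; the statements start on G4, Eb4, C4, moving down a 3rd each time.
So cell 4 is Ab3 F3 G3 Ab3 C4.

Ab3 F3 G3 Ab3 C4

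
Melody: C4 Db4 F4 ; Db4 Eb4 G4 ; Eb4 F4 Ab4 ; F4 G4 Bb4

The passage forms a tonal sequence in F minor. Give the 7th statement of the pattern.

With a 3-note motive the entries are C4, Db4, Eb4, F4, each up a 2nd from the previous.
Carrying on: G4 → Ab4 → Bb4.
So cell 7 is Bb4 C5 Eb5.

Bb4 C5 Eb5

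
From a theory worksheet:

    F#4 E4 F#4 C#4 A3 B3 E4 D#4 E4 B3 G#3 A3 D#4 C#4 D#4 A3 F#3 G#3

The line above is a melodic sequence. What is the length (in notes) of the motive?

Try groups of 6 (3 cells in 18 notes):
F#4 E4 F#4 C#4 A3 B3 | E4 D#4 E4 B3 G#3 A3 | D#4 C#4 D#4 A3 F#3 G#3
Every group is a transposition down a 2nd of the one before; no shorter unit works.

6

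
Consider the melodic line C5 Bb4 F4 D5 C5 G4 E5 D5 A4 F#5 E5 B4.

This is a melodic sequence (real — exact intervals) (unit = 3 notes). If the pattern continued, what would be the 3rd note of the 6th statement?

With 3-note cells, note 3 of each statement runs F4, G4, A4, B4.
Carrying that up a 2nd forward: C#5 → D#5.

D#5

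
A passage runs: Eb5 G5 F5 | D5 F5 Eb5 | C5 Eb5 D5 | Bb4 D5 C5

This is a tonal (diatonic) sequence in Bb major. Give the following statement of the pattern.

A4 C5 Bb4

The 3-note cells begin on Eb5, D5, C5, Bb4 — each down a 2nd from the last.
Statement 5 starts on A4 and keeps the same diatonic contour: A4 C5 Bb4.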